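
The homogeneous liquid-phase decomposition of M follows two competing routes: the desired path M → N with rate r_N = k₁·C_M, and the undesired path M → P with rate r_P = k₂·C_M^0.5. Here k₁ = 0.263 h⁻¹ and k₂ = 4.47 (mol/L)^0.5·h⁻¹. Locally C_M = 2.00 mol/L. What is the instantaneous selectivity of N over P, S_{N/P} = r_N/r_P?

0.0832

S_{N/P} = r_N/r_P = (k₁·C_M)/(k₂·C_M^0.5) = (k₁/k₂)·C_M^0.5.
= (0.263×2.000) / (4.47×2.000^0.5) = 0.5260/6.322 = 0.0832.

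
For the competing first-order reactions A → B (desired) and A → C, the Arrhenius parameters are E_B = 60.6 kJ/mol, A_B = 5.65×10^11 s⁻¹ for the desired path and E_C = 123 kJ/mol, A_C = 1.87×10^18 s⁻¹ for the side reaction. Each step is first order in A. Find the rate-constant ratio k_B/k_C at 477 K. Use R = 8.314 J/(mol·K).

2.06

Since both paths have the same order in A, the concentration cancels and S_{B/C} = k_B/k_C = (A_B/A_C)·exp[(E_C−E_B)/(RT)].
(E_C−E_B)/(RT) = (123−60.6)×10³/(8.314×477) = 62400/3966 = 15.73.
k_B/k_C = (5.65×10^11/1.87×10^18)·exp(15.73) = 3.021×10^-7 × 6.815×10^6 = 2.06.
Since E_B < E_C, lowering the temperature improves selectivity toward B.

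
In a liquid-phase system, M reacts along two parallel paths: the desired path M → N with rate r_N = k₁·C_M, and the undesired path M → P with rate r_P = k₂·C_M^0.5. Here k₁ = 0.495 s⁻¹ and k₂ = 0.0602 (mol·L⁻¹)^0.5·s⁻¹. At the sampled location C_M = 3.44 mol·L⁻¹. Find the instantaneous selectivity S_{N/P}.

S_{N/P} = r_N/r_P = (k₁·C_M)/(k₂·C_M^0.5) = (k₁/k₂)·C_M^0.5.
= (0.495×3.440) / (0.0602×3.440^0.5) = 1.703/0.1117 = 15.3.

15.3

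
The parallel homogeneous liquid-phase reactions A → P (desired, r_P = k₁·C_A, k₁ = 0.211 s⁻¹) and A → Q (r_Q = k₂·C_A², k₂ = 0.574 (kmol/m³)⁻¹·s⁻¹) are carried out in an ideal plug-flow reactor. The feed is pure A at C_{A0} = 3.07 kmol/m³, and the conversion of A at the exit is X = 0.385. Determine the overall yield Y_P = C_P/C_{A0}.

0.0504

C_A = C_{A0}(1−X) = 1.888 kmol/m³.
Along a PFR/batch, dC_P/dC_A = −r_P/(r_P+r_Q) = −k₁/(k₁+k₂·C_A).
Integrating from C_{A0} to C_A: C_P = (0.211/0.574)·ln[(0.211+0.574·3.07)/(0.211+0.574·1.89)] = 0.3676·ln(1.973/1.295) = 0.1549 kmol/m³.
Y_P = C_P/C_{A0} = 0.1549/3.07 = 0.0504.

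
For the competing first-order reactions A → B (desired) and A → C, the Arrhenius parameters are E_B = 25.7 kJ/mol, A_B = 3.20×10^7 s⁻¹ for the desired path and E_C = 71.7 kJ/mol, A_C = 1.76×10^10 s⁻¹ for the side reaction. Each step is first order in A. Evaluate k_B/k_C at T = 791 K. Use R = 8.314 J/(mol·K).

1.98

Since both paths have the same order in A, the concentration cancels and S_{B/C} = k_B/k_C = (A_B/A_C)·exp[(E_C−E_B)/(RT)].
(E_C−E_B)/(RT) = (71.7−25.7)×10³/(8.314×791) = 46000/6576 = 6.995.
k_B/k_C = (3.20×10^7/1.76×10^10)·exp(6.995) = 0.001818 × 1091 = 1.98.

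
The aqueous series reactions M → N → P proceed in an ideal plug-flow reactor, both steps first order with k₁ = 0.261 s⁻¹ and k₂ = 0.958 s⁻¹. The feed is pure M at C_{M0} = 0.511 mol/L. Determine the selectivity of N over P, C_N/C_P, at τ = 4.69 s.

The intermediate concentration in a first-order A→B→C sequence is C_N = k₁C_{M0}(e^(−k₁τ) − e^(−k₂τ))/(k₂−k₁).
e^(−k₁τ) = e^(−0.261×4.69) = e^(−1.224) = 0.2940; e^(−k₂τ) = e^(−4.493) = 0.01119.
C_N = 0.261×0.511/(0.958−0.261) × (0.2940−0.01119) = 0.1914×0.2828 = 0.05412 mol/L.
C_M = C_{M0}e^(−k₁τ) = 0.1502 mol/L, so C_P = C_{M0}−C_M−C_N = 0.3066 mol/L; C_N/C_P = 0.177.

0.177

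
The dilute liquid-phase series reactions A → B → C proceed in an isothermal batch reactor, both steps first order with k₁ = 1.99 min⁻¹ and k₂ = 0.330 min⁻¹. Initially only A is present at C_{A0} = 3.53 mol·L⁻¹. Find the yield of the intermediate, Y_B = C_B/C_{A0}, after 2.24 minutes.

For first-order series with pure A initially, C_B(t) = k₁C_{A0}/(k₂−k₁)·(e^(−k₁t) − e^(−k₂t)).
e^(−k₁t) = e^(−1.99×2.24) = e^(−4.458) = 0.01159; e^(−k₂t) = e^(−0.7392) = 0.4775.
C_B = 1.99×3.53/(0.330−1.99) × (0.01159−0.4775) = (-4.232)×(-0.4659) = 1.972 mol·L⁻¹.
Y_B = C_B/C_{A0} = 1.972/3.53 = 0.559.

0.559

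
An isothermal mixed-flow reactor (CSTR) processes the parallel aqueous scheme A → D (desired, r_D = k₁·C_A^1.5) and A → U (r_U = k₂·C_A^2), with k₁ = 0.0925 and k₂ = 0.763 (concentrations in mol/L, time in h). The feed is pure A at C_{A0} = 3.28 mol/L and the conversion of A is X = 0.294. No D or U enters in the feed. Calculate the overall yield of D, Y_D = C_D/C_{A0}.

0.0217

Exit C_A = C_{A0}(1−X) = 3.28×0.706 = 2.316 mol/L.
In a CSTR the entire volume is at exit conditions, so r_D = 0.0925×2.316^1.5 = 0.3260 and r_U = 0.763×2.316^2 = 4.091.
Fraction of consumed A going to D: r_D/(r_D+r_U) = 0.07379.
C_D = 0.07379·C_{A0}·X = 0.07379×3.28×0.294 = 0.0712 mol/L; Y_D = C_D/C_{A0} = 0.0217.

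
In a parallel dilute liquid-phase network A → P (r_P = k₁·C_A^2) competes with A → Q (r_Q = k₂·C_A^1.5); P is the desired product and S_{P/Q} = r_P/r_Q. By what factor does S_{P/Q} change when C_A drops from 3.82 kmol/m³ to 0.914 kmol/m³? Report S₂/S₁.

S_{P/Q} = (k₁/k₂)·C_A^0.5, so S₂/S₁ = (C_{A,2}/C_{A,1})^0.5.
= (0.914/3.82)^0.5 = (0.2393)^0.5 = 0.489.
Selectivity toward P falls as C_A falls — high-concentration operation is favoured.

0.489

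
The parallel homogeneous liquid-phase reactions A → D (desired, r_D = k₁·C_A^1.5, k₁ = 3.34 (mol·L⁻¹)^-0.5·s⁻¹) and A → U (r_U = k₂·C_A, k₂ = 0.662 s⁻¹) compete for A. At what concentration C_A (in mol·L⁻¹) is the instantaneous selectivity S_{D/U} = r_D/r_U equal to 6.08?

S_{D/U} = (k₁/k₂)·C_A^0.5 ⇒ C_A = (S·k₂/k₁)^(2).
= (6.08×0.662/3.34)^(2) = (1.205)^(2) = 1.45 mol·L⁻¹.

1.45 mol·L⁻¹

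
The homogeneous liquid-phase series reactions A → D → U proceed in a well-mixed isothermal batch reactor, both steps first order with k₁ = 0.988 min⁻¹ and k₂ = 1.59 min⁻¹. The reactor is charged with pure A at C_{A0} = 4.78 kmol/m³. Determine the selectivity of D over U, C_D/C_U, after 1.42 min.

Solving the coupled first-order balances gives C_D(t) = [k₁/(k₂−k₁)]·C_{A0}·(e^(−k₁t) − e^(−k₂t)).
e^(−k₁t) = e^(−0.988×1.42) = e^(−1.403) = 0.2459; e^(−k₂t) = e^(−2.258) = 0.1046.
C_D = 0.988×4.78/(1.59−0.988) × (0.2459−0.1046) = 7.845×0.1413 = 1.108 kmol/m³.
C_A = C_{A0}e^(−k₁t) = 1.175 kmol/m³, so C_U = C_{A0}−C_A−C_D = 2.496 kmol/m³; C_D/C_U = 0.444.

0.444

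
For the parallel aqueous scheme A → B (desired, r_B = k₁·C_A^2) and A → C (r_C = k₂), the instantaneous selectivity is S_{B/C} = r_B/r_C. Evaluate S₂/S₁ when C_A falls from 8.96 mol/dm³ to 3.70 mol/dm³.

0.171

S_{B/C} = (k₁/k₂)·C_A^2, so S₂/S₁ = (C_{A,2}/C_{A,1})^2.
= (3.70/8.96)^2 = (0.4129)^2 = 0.171.
Selectivity toward B falls as C_A falls — high-concentration operation is favoured.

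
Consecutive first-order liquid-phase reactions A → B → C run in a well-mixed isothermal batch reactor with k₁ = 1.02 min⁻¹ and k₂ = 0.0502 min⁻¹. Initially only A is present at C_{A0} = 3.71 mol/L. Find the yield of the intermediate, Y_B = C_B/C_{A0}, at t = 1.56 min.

0.758

For first-order series with pure A initially, C_B(t) = k₁C_{A0}/(k₂−k₁)·(e^(−k₁t) − e^(−k₂t)).
e^(−k₁t) = e^(−1.02×1.56) = e^(−1.591) = 0.2037; e^(−k₂t) = e^(−0.07831) = 0.9247.
C_B = 1.02×3.71/(0.0502−1.02) × (0.2037−0.9247) = (-3.902)×(-0.7210) = 2.813 mol/L.
Y_B = C_B/C_{A0} = 2.813/3.71 = 0.758.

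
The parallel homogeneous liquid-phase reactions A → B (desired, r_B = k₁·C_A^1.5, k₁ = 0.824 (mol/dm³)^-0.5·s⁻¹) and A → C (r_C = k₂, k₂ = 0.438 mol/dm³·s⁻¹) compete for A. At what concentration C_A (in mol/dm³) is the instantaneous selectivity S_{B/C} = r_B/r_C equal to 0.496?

S_{B/C} = (k₁/k₂)·C_A^1.5 ⇒ C_A = (S·k₂/k₁)^(1/1.5).
= (0.496×0.438/0.824)^(0.6667) = (0.2637)^(0.6667) = 0.411 mol/dm³.

0.411 mol/dm³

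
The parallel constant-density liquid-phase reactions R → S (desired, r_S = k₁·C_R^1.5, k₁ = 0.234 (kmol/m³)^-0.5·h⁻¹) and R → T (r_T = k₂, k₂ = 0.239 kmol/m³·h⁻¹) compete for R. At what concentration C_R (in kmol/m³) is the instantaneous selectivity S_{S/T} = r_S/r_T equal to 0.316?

0.471 kmol/m³

S_{S/T} = (k₁/k₂)·C_R^1.5 ⇒ C_R = (S·k₂/k₁)^(1/1.5).
= (0.316×0.239/0.234)^(0.6667) = (0.3228)^(0.6667) = 0.471 kmol/m³.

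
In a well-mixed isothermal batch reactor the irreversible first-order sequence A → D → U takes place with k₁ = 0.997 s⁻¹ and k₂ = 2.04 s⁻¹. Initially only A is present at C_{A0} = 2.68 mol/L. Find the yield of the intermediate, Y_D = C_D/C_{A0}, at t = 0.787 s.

The intermediate concentration in a first-order A→B→C sequence is C_D = k₁C_{A0}(e^(−k₁t) − e^(−k₂t))/(k₂−k₁).
e^(−k₁t) = e^(−0.997×0.787) = e^(−0.7846) = 0.4563; e^(−k₂t) = e^(−1.605) = 0.2008.
C_D = 0.997×2.68/(2.04−0.997) × (0.4563−0.2008) = 2.562×0.2555 = 0.6545 mol/L.
Y_D = C_D/C_{A0} = 0.6545/2.68 = 0.244.

0.244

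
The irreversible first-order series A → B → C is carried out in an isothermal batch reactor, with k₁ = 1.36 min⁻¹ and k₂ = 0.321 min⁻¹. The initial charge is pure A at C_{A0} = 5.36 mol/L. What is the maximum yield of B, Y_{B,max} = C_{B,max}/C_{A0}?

Evaluating C_B at t_opt = ln(k₂/k₁)/(k₂−k₁) gives C_{B,max}/C_{A0} = (k₁/k₂)^[k₂/(k₂−k₁)].
= (1.36/0.321)^(0.321/(0.321−1.36)) = (4.237)^(-0.3090) = 0.6401.

0.640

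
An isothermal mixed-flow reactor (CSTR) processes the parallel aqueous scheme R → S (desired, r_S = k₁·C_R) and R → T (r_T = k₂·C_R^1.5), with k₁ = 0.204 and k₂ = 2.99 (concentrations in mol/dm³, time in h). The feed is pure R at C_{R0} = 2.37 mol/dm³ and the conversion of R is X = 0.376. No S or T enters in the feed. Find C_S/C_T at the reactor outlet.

0.0561

Exit C_R = C_{R0}(1−X) = 2.37×0.624 = 1.479 mol/dm³.
A CSTR operates uniformly at the exit composition, giving r_S = 0.3017 and r_T = 5.377 (each k·C_R^n at C_R = 1.479).
Overall selectivity = C_S/C_T = r_Sτ/(r_Tτ) = r_S/r_T = 0.0561.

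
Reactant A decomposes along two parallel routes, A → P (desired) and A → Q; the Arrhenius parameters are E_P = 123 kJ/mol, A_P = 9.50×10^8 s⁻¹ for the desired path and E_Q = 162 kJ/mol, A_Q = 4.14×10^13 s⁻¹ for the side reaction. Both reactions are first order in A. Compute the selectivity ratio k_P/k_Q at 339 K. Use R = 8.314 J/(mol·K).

23.5

k_P/k_Q = (A_P/A_Q)·exp[−(E_P−E_Q)/(RT)] = (A_P/A_Q)·exp[(E_Q−E_P)/(RT)].
(E_Q−E_P)/(RT) = (162−123)×10³/(8.314×339) = 39000/2818 = 13.84.
k_P/k_Q = (9.50×10^8/4.14×10^13)·exp(13.84) = 2.295×10^-5 × 1.022×10^6 = 23.5.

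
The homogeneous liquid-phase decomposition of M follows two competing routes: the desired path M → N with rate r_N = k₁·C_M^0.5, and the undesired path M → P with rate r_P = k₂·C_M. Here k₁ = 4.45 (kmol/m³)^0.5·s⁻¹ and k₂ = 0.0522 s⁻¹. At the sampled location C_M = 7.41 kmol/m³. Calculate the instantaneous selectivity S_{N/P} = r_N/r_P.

S_{N/P} = r_N/r_P = (k₁·C_M^0.5)/(k₂·C_M) = (k₁/k₂)·C_M^-0.5.
= (4.45×7.410^0.5) / (0.0522×7.410) = 12.11/0.3868 = 31.3.

31.3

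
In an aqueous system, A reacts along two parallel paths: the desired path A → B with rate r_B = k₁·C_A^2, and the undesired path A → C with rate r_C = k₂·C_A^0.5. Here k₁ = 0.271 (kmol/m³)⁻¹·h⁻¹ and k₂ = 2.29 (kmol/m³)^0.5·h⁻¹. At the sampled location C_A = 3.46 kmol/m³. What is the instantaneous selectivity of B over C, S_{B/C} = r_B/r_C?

S_{B/C} = r_B/r_C = (k₁·C_A^2)/(k₂·C_A^0.5) = (k₁/k₂)·C_A^1.5.
= (0.271×3.460^2) / (2.29×3.460^0.5) = 3.244/4.260 = 0.762.
Since the desired path is higher order in A, keeping C_A high (PFR or concentrated feed) favours B.

0.762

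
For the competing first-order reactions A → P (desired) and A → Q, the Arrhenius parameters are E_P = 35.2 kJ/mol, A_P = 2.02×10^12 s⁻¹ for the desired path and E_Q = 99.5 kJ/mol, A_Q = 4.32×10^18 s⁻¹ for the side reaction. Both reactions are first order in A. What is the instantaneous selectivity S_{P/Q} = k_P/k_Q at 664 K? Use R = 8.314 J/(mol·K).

0.0535

k_P/k_Q = (A_P/A_Q)·exp[−(E_P−E_Q)/(RT)] = (A_P/A_Q)·exp[(E_Q−E_P)/(RT)].
(E_Q−E_P)/(RT) = (99.5−35.2)×10³/(8.314×664) = 64300/5520 = 11.65.
k_P/k_Q = (2.02×10^12/4.32×10^18)·exp(11.65) = 4.676×10^-7 × 1.144×10^5 = 0.0535.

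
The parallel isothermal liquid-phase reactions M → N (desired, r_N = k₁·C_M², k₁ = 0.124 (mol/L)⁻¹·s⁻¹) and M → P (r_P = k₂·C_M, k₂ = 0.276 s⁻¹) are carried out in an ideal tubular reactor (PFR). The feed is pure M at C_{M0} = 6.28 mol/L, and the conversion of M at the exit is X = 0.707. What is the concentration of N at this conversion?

2.80 mol/L

C_M = C_{M0}(1−X) = 1.840 mol/L.
Along a PFR/batch, dC_P/dC_M = −r_P/(r_N+r_P) = −k₂/(k₂+k₁·C_M).
Integrating from C_{M0} to C_M: C_P = (0.276/0.124)·ln[(0.276+0.124·6.28)/(0.276+0.124·1.84)] = 2.226·ln(1.055/0.5042) = 1.643 mol/L.
Then C_N = (C_{M0}−C_M) − C_P = 4.440 − 1.643 = 2.797 mol/L.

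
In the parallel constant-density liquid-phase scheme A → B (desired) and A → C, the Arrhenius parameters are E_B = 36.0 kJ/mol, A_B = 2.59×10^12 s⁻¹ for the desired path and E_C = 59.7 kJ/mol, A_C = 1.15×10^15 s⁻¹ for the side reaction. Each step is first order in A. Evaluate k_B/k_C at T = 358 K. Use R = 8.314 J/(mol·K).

k_B/k_C = (A_B/A_C)·exp[−(E_B−E_C)/(RT)] = (A_B/A_C)·exp[(E_C−E_B)/(RT)].
(E_C−E_B)/(RT) = (59.7−36.0)×10³/(8.314×358) = 23700/2976 = 7.963.
k_B/k_C = (2.59×10^12/1.15×10^15)·exp(7.963) = 0.002252 × 2872 = 6.47.
Since E_B < E_C, lowering the temperature improves selectivity toward B.

6.47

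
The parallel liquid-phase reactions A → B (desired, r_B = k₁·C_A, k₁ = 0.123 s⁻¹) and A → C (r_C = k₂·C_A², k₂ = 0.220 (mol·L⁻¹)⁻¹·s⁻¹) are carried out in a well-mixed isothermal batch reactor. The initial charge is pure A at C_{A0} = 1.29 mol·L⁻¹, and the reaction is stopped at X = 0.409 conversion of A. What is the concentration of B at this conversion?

0.188 mol·L⁻¹

C_A = C_{A0}(1−X) = 0.7624 mol·L⁻¹.
Along a PFR/batch, dC_B/dC_A = −r_B/(r_B+r_C) = −k₁/(k₁+k₂·C_A).
Integrating from C_{A0} to C_A: C_B = (0.123/0.220)·ln[(0.123+0.220·1.29)/(0.123+0.220·0.762)] = 0.5591·ln(0.4068/0.2907) = 0.1878 mol·L⁻¹.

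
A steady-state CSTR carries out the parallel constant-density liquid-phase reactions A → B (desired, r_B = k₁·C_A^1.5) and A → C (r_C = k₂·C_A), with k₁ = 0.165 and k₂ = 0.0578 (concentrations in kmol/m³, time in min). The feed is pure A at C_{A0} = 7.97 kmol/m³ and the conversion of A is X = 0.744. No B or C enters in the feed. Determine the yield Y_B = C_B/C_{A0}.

0.597

Exit C_A = C_{A0}(1−X) = 7.97×0.256 = 2.040 kmol/m³.
A CSTR operates uniformly at the exit composition, giving r_B = 0.4809 and r_C = 0.1179 (each k·C_A^n at C_A = 2.040).
Fraction of consumed A going to B: r_B/(r_B+r_C) = 0.8031.
C_B = 0.8031·C_{A0}·X = 0.8031×7.97×0.744 = 4.76 kmol/m³; Y_B = C_B/C_{A0} = 0.597.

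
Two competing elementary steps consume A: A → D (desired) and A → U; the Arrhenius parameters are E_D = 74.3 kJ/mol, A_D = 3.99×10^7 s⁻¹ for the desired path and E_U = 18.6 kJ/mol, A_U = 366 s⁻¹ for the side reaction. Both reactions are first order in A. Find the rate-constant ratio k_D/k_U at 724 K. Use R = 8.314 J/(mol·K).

Since both paths have the same order in A, the concentration cancels and S_{D/U} = k_D/k_U = (A_D/A_U)·exp[(E_U−E_D)/(RT)].
(E_U−E_D)/(RT) = (18.6−74.3)×10³/(8.314×724) = -55700/6019 = -9.254.
k_D/k_U = (3.99×10^7/366)·exp(-9.254) = 1.090×10^5 × 9.577×10^-5 = 10.4.

10.4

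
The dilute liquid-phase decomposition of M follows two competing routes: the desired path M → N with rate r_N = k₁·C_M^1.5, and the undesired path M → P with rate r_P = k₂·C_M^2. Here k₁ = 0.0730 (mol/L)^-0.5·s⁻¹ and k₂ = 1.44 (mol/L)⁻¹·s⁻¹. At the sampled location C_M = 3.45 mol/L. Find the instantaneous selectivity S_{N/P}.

S_{N/P} = r_N/r_P = (k₁·C_M^1.5)/(k₂·C_M^2) = (k₁/k₂)·C_M^-0.5.
= (0.0730×3.450^1.5) / (1.44×3.450^2) = 0.4678/17.14 = 0.0273.
The undesired path is higher order in M, so low C_M (CSTR or dilute feed) favours N.

0.0273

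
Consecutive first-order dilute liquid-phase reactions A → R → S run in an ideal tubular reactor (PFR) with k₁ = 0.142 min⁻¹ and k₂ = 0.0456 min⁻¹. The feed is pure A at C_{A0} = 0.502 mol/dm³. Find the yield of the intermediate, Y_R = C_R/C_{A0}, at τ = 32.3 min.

The intermediate concentration in a first-order A→B→C sequence is C_R = k₁C_{A0}(e^(−k₁τ) − e^(−k₂τ))/(k₂−k₁).
e^(−k₁τ) = e^(−0.142×32.3) = e^(−4.587) = 0.01019; e^(−k₂τ) = e^(−1.473) = 0.2293.
C_R = 0.142×0.502/(0.0456−0.142) × (0.01019−0.2293) = (-0.7395)×(-0.2191) = 0.1620 mol/dm³.
Y_R = C_R/C_{A0} = 0.1620/0.502 = 0.323.

0.323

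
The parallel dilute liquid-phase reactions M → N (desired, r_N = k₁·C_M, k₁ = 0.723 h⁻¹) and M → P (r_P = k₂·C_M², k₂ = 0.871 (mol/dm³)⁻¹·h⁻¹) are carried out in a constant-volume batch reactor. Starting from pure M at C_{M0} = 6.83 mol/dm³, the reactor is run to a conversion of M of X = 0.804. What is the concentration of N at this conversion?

1.05 mol/dm³

C_M = C_{M0}(1−X) = 1.339 mol/dm³.
Along a PFR/batch, dC_N/dC_M = −r_N/(r_N+r_P) = −k₁/(k₁+k₂·C_M).
Integrating from C_{M0} to C_M: C_N = (0.723/0.871)·ln[(0.723+0.871·6.83)/(0.723+0.871·1.34)] = 0.8301·ln(6.672/1.889) = 1.047 mol/dm³.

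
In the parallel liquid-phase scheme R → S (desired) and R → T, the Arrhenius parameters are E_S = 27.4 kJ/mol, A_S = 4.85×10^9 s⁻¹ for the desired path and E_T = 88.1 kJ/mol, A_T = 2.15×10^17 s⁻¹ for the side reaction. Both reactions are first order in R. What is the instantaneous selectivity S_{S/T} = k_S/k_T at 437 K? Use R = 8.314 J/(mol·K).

0.406

k_S/k_T = (A_S/A_T)·exp[−(E_S−E_T)/(RT)] = (A_S/A_T)·exp[(E_T−E_S)/(RT)].
(E_T−E_S)/(RT) = (88.1−27.4)×10³/(8.314×437) = 60700/3633 = 16.71.
k_S/k_T = (4.85×10^9/2.15×10^17)·exp(16.71) = 2.256×10^-8 × 1.802×10^7 = 0.406.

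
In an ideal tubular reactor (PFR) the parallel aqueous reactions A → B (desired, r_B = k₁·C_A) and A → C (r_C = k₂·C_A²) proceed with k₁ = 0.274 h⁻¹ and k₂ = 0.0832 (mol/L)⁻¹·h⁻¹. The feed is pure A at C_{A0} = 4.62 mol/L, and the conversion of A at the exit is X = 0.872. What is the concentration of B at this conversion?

2.34 mol/L

C_A = C_{A0}(1−X) = 0.5914 mol/L.
Along a PFR/batch, dC_B/dC_A = −r_B/(r_B+r_C) = −k₁/(k₁+k₂·C_A).
Integrating from C_{A0} to C_A: C_B = (0.274/0.0832)·ln[(0.274+0.0832·4.62)/(0.274+0.0832·0.591)] = 3.293·ln(0.6584/0.3232) = 2.343 mol/L.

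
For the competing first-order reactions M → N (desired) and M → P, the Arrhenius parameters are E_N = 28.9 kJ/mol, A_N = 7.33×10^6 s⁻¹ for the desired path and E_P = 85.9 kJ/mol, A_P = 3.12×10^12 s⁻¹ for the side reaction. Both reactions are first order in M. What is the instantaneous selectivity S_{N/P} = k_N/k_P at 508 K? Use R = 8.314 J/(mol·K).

With equal orders, S_{N/P} = k_N/k_P = (A_N/A_P)·exp[(E_P−E_N)/(RT)].
(E_P−E_N)/(RT) = (85.9−28.9)×10³/(8.314×508) = 57000/4224 = 13.50.
k_N/k_P = (7.33×10^6/3.12×10^12)·exp(13.50) = 2.349×10^-6 × 7.264×10^5 = 1.71.

1.71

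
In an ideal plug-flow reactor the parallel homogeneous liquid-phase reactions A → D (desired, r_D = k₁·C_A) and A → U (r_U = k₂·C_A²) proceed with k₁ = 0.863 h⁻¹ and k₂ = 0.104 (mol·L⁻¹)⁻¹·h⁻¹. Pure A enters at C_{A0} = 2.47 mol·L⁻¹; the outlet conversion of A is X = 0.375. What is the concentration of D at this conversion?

0.746 mol·L⁻¹

C_A = C_{A0}(1−X) = 1.544 mol·L⁻¹.
Along a PFR/batch, dC_D/dC_A = −r_D/(r_D+r_U) = −k₁/(k₁+k₂·C_A).
Integrating from C_{A0} to C_A: C_D = (0.863/0.104)·ln[(0.863+0.104·2.47)/(0.863+0.104·1.54)] = 8.298·ln(1.120/1.024) = 0.7464 mol·L⁻¹.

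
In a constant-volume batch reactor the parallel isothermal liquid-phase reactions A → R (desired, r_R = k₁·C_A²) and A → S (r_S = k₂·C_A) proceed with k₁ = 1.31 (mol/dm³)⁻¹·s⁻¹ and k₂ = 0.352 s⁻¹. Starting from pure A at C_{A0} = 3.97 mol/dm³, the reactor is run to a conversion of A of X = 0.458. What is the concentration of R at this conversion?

C_A = C_{A0}(1−X) = 2.152 mol/dm³.
Along a PFR/batch, dC_S/dC_A = −r_S/(r_R+r_S) = −k₂/(k₂+k₁·C_A).
Integrating from C_{A0} to C_A: C_S = (0.352/1.31)·ln[(0.352+1.31·3.97)/(0.352+1.31·2.15)] = 0.2687·ln(5.553/3.171) = 0.1506 mol/dm³.
Then C_R = (C_{A0}−C_A) − C_S = 1.818 − 0.1506 = 1.668 mol/dm³.

1.67 mol/dm³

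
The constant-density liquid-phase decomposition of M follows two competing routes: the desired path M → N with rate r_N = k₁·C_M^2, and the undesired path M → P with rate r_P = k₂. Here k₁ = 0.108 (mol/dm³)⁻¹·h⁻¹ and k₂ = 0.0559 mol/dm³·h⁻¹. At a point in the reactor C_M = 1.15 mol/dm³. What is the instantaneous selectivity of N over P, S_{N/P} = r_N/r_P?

2.56

S_{N/P} = r_N/r_P = (k₁·C_M^2)/(k₂) = (k₁/k₂)·C_M^2.
= (0.108×1.150^2) / (0.0559) = 0.1428/0.05590 = 2.56.
Since the desired path is higher order in M, keeping C_M high (PFR or concentrated feed) favours N.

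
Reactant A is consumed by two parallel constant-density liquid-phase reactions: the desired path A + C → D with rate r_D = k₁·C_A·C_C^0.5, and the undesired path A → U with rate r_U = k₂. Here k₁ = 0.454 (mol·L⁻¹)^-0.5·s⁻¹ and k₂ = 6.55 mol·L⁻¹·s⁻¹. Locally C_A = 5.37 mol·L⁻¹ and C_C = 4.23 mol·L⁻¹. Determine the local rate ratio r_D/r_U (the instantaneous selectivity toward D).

S_{D/U} = r_D/r_U = (k₁·C_A·C_C^0.5)/(k₂) = (k₁/k₂)·C_A·C_C^0.5.
= (0.454×5.370×4.230^0.5) / (6.55) = 5.014/6.550 = 0.766.
Since the desired path is higher order in A, keeping C_A high (PFR or concentrated feed) favours D.

0.766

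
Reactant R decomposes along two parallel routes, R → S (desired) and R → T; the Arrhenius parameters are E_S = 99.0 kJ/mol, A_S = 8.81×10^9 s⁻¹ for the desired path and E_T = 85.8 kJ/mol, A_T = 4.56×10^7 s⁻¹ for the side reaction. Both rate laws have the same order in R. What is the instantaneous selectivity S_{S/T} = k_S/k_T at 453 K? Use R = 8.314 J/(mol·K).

5.81

k_S/k_T = (A_S/A_T)·exp[−(E_S−E_T)/(RT)] = (A_S/A_T)·exp[(E_T−E_S)/(RT)].
(E_T−E_S)/(RT) = (85.8−99.0)×10³/(8.314×453) = -13200/3766 = -3.505.
k_S/k_T = (8.81×10^9/4.56×10^7)·exp(-3.505) = 193.2 × 0.03005 = 5.81.
Since E_S > E_T, raising the temperature improves selectivity toward S.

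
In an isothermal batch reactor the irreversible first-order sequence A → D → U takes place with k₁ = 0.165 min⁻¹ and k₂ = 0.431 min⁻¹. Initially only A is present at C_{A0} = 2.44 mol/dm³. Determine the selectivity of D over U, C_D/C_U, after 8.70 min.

0.212

The intermediate concentration in a first-order A→B→C sequence is C_D = k₁C_{A0}(e^(−k₁t) − e^(−k₂t))/(k₂−k₁).
e^(−k₁t) = e^(−0.165×8.70) = e^(−1.435) = 0.2380; e^(−k₂t) = e^(−3.750) = 0.02352.
C_D = 0.165×2.44/(0.431−0.165) × (0.2380−0.02352) = 1.514×0.2145 = 0.3246 mol/dm³.
C_A = C_{A0}e^(−k₁t) = 0.5807 mol/dm³, so C_U = C_{A0}−C_A−C_D = 1.535 mol/dm³; C_D/C_U = 0.212.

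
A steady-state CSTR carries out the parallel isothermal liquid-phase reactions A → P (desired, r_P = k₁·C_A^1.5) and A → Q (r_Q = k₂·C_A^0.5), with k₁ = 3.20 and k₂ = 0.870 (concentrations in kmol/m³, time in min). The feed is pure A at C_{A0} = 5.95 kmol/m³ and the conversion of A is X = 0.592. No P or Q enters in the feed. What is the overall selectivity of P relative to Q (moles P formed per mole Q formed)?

8.93

Exit C_A = C_{A0}(1−X) = 5.95×0.408 = 2.428 kmol/m³.
In a CSTR the entire volume is at exit conditions, so r_P = 3.20×2.428^1.5 = 12.10 and r_Q = 0.870×2.428^0.5 = 1.356.
Overall selectivity = C_P/C_Q = r_Pτ/(r_Qτ) = r_P/r_Q = 8.93.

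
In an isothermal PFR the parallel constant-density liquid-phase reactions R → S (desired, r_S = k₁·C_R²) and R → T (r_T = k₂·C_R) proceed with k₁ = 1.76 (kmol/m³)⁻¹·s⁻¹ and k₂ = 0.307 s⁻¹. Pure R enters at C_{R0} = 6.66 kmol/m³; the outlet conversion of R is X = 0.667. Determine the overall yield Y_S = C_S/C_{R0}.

C_R = C_{R0}(1−X) = 2.218 kmol/m³.
Along a PFR/batch, dC_T/dC_R = −r_T/(r_S+r_T) = −k₂/(k₂+k₁·C_R).
Integrating from C_{R0} to C_R: C_T = (0.307/1.76)·ln[(0.307+1.76·6.66)/(0.307+1.76·2.22)] = 0.1744·ln(12.03/4.210) = 0.1831 kmol/m³.
Then C_S = (C_{R0}−C_R) − C_T = 4.442 − 0.1831 = 4.259 kmol/m³.
Y_S = C_S/C_{R0} = 4.259/6.66 = 0.640.

0.640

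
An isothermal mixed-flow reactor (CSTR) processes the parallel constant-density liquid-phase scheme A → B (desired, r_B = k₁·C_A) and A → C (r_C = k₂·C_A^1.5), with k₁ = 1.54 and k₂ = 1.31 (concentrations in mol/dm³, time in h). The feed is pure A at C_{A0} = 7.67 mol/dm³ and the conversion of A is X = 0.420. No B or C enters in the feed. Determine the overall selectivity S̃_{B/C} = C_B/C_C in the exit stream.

Exit C_A = C_{A0}(1−X) = 7.67×0.580 = 4.449 mol/dm³.
In a CSTR the entire volume is at exit conditions, so r_B = 1.54×4.449 = 6.851 and r_C = 1.31×4.449^1.5 = 12.29.
Overall selectivity = C_B/C_C = r_Bτ/(r_Cτ) = r_B/r_C = 0.557.

0.557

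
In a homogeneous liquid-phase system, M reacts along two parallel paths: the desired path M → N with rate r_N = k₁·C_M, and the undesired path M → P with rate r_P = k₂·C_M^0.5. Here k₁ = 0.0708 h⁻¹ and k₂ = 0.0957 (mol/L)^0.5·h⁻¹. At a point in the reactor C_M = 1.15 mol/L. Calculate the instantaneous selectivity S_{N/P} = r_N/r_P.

S_{N/P} = r_N/r_P = (k₁·C_M)/(k₂·C_M^0.5) = (k₁/k₂)·C_M^0.5.
= (0.0708×1.150) / (0.0957×1.150^0.5) = 0.08142/0.1026 = 0.793.

0.793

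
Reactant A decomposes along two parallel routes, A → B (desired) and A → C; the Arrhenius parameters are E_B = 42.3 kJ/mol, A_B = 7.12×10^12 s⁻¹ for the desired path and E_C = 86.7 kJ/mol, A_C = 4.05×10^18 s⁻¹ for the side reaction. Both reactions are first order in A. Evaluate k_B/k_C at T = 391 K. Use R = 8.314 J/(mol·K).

1.50

k_B/k_C = (A_B/A_C)·exp[−(E_B−E_C)/(RT)] = (A_B/A_C)·exp[(E_C−E_B)/(RT)].
(E_C−E_B)/(RT) = (86.7−42.3)×10³/(8.314×391) = 44400/3251 = 13.66.
k_B/k_C = (7.12×10^12/4.05×10^18)·exp(13.66) = 1.758×10^-6 × 8.545×10^5 = 1.50.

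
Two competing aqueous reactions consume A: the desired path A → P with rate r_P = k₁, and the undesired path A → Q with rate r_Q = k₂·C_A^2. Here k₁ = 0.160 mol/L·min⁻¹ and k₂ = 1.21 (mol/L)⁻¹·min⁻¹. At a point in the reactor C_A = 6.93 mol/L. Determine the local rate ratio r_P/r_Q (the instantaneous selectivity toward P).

S_{P/Q} = r_P/r_Q = (k₁)/(k₂·C_A^2) = (k₁/k₂)·C_A^-2.
= (0.160) / (1.21×6.930^2) = 0.1600/58.11 = 0.00275.
The undesired path is higher order in A, so low C_A (CSTR or dilute feed) favours P.

0.00275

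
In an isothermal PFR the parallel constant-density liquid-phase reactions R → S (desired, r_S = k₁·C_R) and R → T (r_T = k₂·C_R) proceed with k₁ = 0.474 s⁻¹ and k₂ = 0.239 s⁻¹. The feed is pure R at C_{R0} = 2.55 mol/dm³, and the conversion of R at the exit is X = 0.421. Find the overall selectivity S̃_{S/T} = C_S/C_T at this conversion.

1.98

C_R = C_{R0}(1−X) = 1.476 mol/dm³.
Both paths are first order in R, so the instantaneous fraction to S is constant: dC_S/d(−C_R) = k₁/(k₁+k₂) = 0.6648.
C_S = 0.6648·(C_{R0}−C_R) = 0.6648×1.074 = 0.714 mol/dm³.
C_T = (C_{R0}−C_R)−C_S = 0.3599 mol/dm³; S̃_{S/T} = 0.7137/0.3599 = 1.98.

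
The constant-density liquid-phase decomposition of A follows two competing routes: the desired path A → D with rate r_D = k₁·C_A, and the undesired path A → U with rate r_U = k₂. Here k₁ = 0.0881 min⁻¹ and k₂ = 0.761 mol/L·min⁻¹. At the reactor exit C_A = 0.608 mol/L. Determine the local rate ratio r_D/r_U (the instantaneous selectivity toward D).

0.0704

S_{D/U} = r_D/r_U = (k₁·C_A)/(k₂) = (k₁/k₂)·C_A.
= (0.0881×0.6080) / (0.761) = 0.05356/0.7610 = 0.0704.
Since the desired path is higher order in A, keeping C_A high (PFR or concentrated feed) favours D.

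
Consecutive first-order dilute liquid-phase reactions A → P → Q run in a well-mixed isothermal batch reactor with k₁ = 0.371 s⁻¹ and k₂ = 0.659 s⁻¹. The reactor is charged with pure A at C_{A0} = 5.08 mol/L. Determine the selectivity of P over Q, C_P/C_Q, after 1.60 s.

1.42

The intermediate concentration in a first-order A→B→C sequence is C_P = k₁C_{A0}(e^(−k₁t) − e^(−k₂t))/(k₂−k₁).
e^(−k₁t) = e^(−0.371×1.60) = e^(−0.5936) = 0.5523; e^(−k₂t) = e^(−1.054) = 0.3484.
C_P = 0.371×5.08/(0.659−0.371) × (0.5523−0.3484) = 6.544×0.2039 = 1.335 mol/L.
C_A = C_{A0}e^(−k₁t) = 2.806 mol/L, so C_Q = C_{A0}−C_A−C_P = 0.9396 mol/L; C_P/C_Q = 1.42.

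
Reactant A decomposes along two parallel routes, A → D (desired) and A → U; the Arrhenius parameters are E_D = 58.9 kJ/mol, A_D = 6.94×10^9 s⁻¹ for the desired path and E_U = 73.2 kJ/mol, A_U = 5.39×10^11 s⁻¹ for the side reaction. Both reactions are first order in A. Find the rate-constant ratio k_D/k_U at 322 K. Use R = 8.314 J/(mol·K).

k_D/k_U = (A_D/A_U)·exp[−(E_D−E_U)/(RT)] = (A_D/A_U)·exp[(E_U−E_D)/(RT)].
(E_U−E_D)/(RT) = (73.2−58.9)×10³/(8.314×322) = 14300/2677 = 5.342.
k_D/k_U = (6.94×10^9/5.39×10^11)·exp(5.342) = 0.01288 × 208.8 = 2.69.

2.69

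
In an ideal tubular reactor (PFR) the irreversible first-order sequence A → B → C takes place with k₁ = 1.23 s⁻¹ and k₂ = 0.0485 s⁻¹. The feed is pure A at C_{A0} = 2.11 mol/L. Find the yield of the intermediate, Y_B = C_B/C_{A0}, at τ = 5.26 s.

Solving the coupled first-order balances gives C_B(τ) = [k₁/(k₂−k₁)]·C_{A0}·(e^(−k₁τ) − e^(−k₂τ)).
e^(−k₁τ) = e^(−1.23×5.26) = e^(−6.470) = 0.001550; e^(−k₂τ) = e^(−0.2551) = 0.7748.
C_B = 1.23×2.11/(0.0485−1.23) × (0.001550−0.7748) = (-2.197)×(-0.7733) = 1.699 mol/L.
Y_B = C_B/C_{A0} = 1.699/2.11 = 0.805.

0.805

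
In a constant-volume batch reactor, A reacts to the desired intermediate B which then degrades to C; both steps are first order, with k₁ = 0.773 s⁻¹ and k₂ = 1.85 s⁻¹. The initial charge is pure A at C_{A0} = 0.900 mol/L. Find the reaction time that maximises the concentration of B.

0.810 s

The intermediate peaks when r₁ = r₂, i.e. k₁e^(−k₁t) = k₂e^(−k₂t), giving t_opt = ln(k₂/k₁)/(k₂−k₁).
= ln(1.85/0.773)/(1.85−0.773) = ln(2.393)/1.077 = 0.8727/1.077 = 0.810 s.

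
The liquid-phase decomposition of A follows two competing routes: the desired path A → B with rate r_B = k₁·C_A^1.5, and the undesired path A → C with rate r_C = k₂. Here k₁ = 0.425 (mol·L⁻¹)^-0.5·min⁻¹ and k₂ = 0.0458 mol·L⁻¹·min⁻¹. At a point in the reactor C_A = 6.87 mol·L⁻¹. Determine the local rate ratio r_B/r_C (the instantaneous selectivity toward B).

S_{B/C} = r_B/r_C = (k₁·C_A^1.5)/(k₂) = (k₁/k₂)·C_A^1.5.
= (0.425×6.870^1.5) / (0.0458) = 7.653/0.04580 = 167.
Since the desired path is higher order in A, keeping C_A high (PFR or concentrated feed) favours B.

167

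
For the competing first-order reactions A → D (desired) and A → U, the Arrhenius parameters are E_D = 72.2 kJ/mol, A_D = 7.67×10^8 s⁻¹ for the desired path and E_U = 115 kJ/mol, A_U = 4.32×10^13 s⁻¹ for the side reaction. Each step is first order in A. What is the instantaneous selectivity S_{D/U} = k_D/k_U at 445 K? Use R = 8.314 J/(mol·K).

1.88

k_D/k_U = (A_D/A_U)·exp[−(E_D−E_U)/(RT)] = (A_D/A_U)·exp[(E_U−E_D)/(RT)].
(E_U−E_D)/(RT) = (115−72.2)×10³/(8.314×445) = 42800/3700 = 11.57.
k_D/k_U = (7.67×10^8/4.32×10^13)·exp(11.57) = 1.775×10^-5 × 1.057×10^5 = 1.88.
Since E_D < E_U, lowering the temperature improves selectivity toward D.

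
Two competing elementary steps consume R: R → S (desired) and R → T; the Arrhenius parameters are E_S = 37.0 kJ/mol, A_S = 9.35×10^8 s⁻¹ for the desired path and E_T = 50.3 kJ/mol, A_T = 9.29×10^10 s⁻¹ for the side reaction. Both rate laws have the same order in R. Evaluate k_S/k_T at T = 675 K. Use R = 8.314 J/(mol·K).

0.108

Since both paths have the same order in R, the concentration cancels and S_{S/T} = k_S/k_T = (A_S/A_T)·exp[(E_T−E_S)/(RT)].
(E_T−E_S)/(RT) = (50.3−37.0)×10³/(8.314×675) = 13300/5612 = 2.370.
k_S/k_T = (9.35×10^8/9.29×10^10)·exp(2.370) = 0.01006 × 10.70 = 0.108.
Since E_S < E_T, lowering the temperature improves selectivity toward S.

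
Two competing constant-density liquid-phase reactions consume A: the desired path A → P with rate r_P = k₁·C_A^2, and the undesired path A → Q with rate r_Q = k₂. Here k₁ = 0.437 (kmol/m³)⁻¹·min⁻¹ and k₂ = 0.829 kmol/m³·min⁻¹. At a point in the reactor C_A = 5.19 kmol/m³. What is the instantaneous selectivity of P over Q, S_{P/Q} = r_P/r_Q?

14.2

S_{P/Q} = r_P/r_Q = (k₁·C_A^2)/(k₂) = (k₁/k₂)·C_A^2.
= (0.437×5.190^2) / (0.829) = 11.77/0.8290 = 14.2.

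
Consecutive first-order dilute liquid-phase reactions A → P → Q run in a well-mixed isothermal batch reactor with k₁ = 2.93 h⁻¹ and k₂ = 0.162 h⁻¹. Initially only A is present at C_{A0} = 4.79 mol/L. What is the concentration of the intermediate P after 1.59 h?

Solving the coupled first-order balances gives C_P(t) = [k₁/(k₂−k₁)]·C_{A0}·(e^(−k₁t) − e^(−k₂t)).
e^(−k₁t) = e^(−2.93×1.59) = e^(−4.659) = 0.009479; e^(−k₂t) = e^(−0.2576) = 0.7729.
C_P = 2.93×4.79/(0.162−2.93) × (0.009479−0.7729) = (-5.070)×(-0.7634) = 3.871 mol/L.

3.87 mol/L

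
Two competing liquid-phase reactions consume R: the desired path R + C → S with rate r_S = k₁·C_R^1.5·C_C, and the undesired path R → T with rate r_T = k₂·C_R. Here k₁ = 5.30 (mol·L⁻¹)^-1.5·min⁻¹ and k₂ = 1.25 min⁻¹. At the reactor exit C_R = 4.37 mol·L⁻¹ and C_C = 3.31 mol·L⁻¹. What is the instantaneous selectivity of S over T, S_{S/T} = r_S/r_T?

29.3

S_{S/T} = r_S/r_T = (k₁·C_R^1.5·C_C)/(k₂·C_R) = (k₁/k₂)·C_R^0.5·C_C.
= (5.30×4.370^1.5×3.310) / (1.25×4.370) = 160.3/5.463 = 29.3.
Since the desired path is higher order in R, keeping C_R high (PFR or concentrated feed) favours S.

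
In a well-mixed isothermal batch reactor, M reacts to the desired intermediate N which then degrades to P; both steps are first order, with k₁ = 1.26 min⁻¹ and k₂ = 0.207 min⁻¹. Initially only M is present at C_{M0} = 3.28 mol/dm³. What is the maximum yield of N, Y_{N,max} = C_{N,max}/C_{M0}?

At the optimum, C_{N,max}/C_{M0} = (k₁/k₂)^[k₂/(k₂−k₁)].
= (1.26/0.207)^(0.207/(0.207−1.26)) = (6.087)^(-0.1966) = 0.7011.

0.701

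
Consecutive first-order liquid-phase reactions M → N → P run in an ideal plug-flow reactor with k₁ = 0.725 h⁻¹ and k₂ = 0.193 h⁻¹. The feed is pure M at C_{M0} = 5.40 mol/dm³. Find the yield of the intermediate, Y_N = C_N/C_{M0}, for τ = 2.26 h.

The intermediate concentration in a first-order A→B→C sequence is C_N = k₁C_{M0}(e^(−k₁τ) − e^(−k₂τ))/(k₂−k₁).
e^(−k₁τ) = e^(−0.725×2.26) = e^(−1.638) = 0.1943; e^(−k₂τ) = e^(−0.4362) = 0.6465.
C_N = 0.725×5.40/(0.193−0.725) × (0.1943−0.6465) = (-7.359)×(-0.4522) = 3.328 mol/dm³.
Y_N = C_N/C_{M0} = 3.328/5.40 = 0.616.

0.616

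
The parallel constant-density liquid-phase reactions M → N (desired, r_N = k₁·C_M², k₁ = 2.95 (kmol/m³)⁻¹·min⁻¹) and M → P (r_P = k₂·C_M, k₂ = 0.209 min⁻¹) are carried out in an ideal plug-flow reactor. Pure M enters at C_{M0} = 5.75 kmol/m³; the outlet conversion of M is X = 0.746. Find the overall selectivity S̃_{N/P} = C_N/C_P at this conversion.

C_M = C_{M0}(1−X) = 1.461 kmol/m³.
Along a PFR/batch, dC_P/dC_M = −r_P/(r_N+r_P) = −k₂/(k₂+k₁·C_M).
Integrating from C_{M0} to C_M: C_P = (0.209/2.95)·ln[(0.209+2.95·5.75)/(0.209+2.95·1.46)] = 0.07085·ln(17.17/4.517) = 0.09460 kmol/m³.
Then C_N = (C_{M0}−C_M) − C_P = 4.290 − 0.09460 = 4.195 kmol/m³.
S̃_{N/P} = C_N/C_P = 4.195/0.09460 = 44.3.

44.3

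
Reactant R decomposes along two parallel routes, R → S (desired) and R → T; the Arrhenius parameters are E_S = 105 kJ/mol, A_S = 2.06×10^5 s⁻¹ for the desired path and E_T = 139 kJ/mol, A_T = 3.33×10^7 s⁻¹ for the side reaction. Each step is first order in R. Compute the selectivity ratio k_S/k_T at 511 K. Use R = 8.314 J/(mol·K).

18.5

Since both paths have the same order in R, the concentration cancels and S_{S/T} = k_S/k_T = (A_S/A_T)·exp[(E_T−E_S)/(RT)].
(E_T−E_S)/(RT) = (139−105)×10³/(8.314×511) = 34000/4248 = 8.003.
k_S/k_T = (2.06×10^5/3.33×10^7)·exp(8.003) = 0.006186 × 2990 = 18.5.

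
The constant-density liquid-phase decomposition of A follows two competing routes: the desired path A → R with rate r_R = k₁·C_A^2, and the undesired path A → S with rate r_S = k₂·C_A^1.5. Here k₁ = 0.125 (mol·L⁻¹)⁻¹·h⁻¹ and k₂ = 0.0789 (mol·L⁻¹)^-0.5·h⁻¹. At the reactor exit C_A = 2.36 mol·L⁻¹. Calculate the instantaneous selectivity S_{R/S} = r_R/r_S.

S_{R/S} = r_R/r_S = (k₁·C_A^2)/(k₂·C_A^1.5) = (k₁/k₂)·C_A^0.5.
= (0.125×2.360^2) / (0.0789×2.360^1.5) = 0.6962/0.2861 = 2.43.
Since the desired path is higher order in A, keeping C_A high (PFR or concentrated feed) favours R.

2.43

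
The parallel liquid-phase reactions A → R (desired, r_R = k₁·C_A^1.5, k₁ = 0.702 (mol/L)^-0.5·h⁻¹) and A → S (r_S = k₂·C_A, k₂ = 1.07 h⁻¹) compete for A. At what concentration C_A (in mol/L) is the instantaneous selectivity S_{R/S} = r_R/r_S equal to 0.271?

0.171 mol/L

S_{R/S} = (k₁/k₂)·C_A^0.5 ⇒ C_A = (S·k₂/k₁)^(2).
= (0.271×1.07/0.702)^(2) = (0.4131)^(2) = 0.171 mol/L.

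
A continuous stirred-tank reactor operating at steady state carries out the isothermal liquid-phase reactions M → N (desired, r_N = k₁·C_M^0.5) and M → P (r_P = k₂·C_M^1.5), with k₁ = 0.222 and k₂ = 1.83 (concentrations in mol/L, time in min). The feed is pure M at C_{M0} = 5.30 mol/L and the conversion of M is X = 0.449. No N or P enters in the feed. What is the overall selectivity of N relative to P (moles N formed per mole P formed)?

Exit C_M = C_{M0}(1−X) = 5.30×0.551 = 2.920 mol/L.
In a CSTR the entire volume is at exit conditions, so r_N = 0.222×2.920^0.5 = 0.3794 and r_P = 1.83×2.920^1.5 = 9.133.
Overall selectivity = C_N/C_P = r_Nτ/(r_Pτ) = r_N/r_P = 0.0415.

0.0415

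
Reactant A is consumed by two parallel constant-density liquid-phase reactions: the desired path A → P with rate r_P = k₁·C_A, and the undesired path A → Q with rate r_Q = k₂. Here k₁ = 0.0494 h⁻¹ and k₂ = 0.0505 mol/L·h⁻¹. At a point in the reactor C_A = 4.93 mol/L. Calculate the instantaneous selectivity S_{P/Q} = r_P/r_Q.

4.82

S_{P/Q} = r_P/r_Q = (k₁·C_A)/(k₂) = (k₁/k₂)·C_A.
= (0.0494×4.930) / (0.0505) = 0.2435/0.05050 = 4.82.
Since the desired path is higher order in A, keeping C_A high (PFR or concentrated feed) favours P.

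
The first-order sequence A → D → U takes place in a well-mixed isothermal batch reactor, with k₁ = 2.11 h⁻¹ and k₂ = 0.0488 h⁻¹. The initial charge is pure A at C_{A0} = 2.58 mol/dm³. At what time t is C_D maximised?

1.83 h

For first-order series the maximum of C_D occurs at t_opt = ln(k₂/k₁)/(k₂−k₁).
= ln(0.0488/2.11)/(0.0488−2.11) = ln(0.02313)/-2.061 = -3.767/-2.061 = 1.83 h.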